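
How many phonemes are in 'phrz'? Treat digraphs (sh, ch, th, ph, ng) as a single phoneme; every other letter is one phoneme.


Parsing 'phrz' greedily, digraphs first:
  'ph' -> digraph (1 consonant phoneme) (phonemes so far: 1)
  'r' -> consonant phoneme (phonemes so far: 2)
  'z' -> consonant phoneme (phonemes so far: 3)
Total phonemes: 3

3


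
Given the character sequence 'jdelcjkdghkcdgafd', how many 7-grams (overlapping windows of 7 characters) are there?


String 'jdelcjkdghkcdgafd' has length L = 17.
Number of overlapping n-grams = L - n + 1
Substituting: 17 - 7 + 1 = 11

11


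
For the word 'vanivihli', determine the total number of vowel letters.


Scanning each character of 'vanivihli':
  Position 1: 'v' -> consonant (running count: 0)
  Position 2: 'a' -> vowel (running count: 1)
  Position 3: 'n' -> consonant (running count: 1)
  Position 4: 'i' -> vowel (running count: 2)
  Position 5: 'v' -> consonant (running count: 2)
  Position 6: 'i' -> vowel (running count: 3)
  Position 7: 'h' -> consonant (running count: 3)
  Position 8: 'l' -> consonant (running count: 3)
  Position 9: 'i' -> vowel (running count: 4)
Total vowels: 4

4


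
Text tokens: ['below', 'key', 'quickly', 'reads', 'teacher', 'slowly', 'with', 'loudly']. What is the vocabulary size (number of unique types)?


Listing all tokens and tracking unique types:
  Token 1: 'below' -> NEW (unique so far: 1)
  Token 2: 'key' -> NEW (unique so far: 2)
  Token 3: 'quickly' -> NEW (unique so far: 3)
  Token 4: 'reads' -> NEW (unique so far: 4)
  Token 5: 'teacher' -> NEW (unique so far: 5)
  Token 6: 'slowly' -> NEW (unique so far: 6)
  Token 7: 'with' -> NEW (unique so far: 7)
  Token 8: 'loudly' -> NEW (unique so far: 8)
Unique types: ('below', 'key', 'loudly', 'quickly', 'reads', 'slowly', 'teacher', 'with')
Vocabulary size: 8

8


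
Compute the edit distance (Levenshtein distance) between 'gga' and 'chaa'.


Building DP table for s1='gga' (len 3) and s2='chaa' (len 4):
       c  h  a  a
    0  1  2  3  4
  g 1  1  2  3  4
  g 2  2  2  3  4
  a 3  3  3  2  3
Edit distance = dp[3][4] = 3

3


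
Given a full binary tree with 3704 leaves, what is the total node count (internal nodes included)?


Leaf nodes (terminals): 3704
Internal nodes = n - 1 = 3704 - 1 = 3703
Total = leaves + internal = 3704 + 3703 = 7407

7407


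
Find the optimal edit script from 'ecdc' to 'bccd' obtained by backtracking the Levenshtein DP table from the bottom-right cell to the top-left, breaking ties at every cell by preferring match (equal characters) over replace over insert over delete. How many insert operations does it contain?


Edit distance = 3. Backtracking from cell (4, 4) with preference match > replace > insert > delete,
then listing the resulting alignment 'ecdc' -> 'bccd' left to right:
  Step 1: replace e->b
  Step 2: keep 'c'
  Step 3: replace d->c
  Step 4: replace c->d
Total insertions: 0

0


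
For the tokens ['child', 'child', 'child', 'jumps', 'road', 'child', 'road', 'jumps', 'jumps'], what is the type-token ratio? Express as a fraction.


Tokens: 9
Unique types: ('child', 'jumps', 'road') = 3
TTR = 3/9
Simplify: divide both by 3 -> 1/3
TTR = 1/3

1/3


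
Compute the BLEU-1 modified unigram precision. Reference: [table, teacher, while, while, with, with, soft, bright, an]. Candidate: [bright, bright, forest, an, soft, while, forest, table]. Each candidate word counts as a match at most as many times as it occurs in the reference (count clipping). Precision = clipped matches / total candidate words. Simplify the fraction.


Reference word counts: {'an': 1, 'bright': 1, 'soft': 1, 'table': 1, 'teacher': 1, 'while': 2, 'with': 2}
Checking each candidate word (with clipping):
  'bright' -> in reference (ref count 1, used 1/1) -> match (matches: 1)
  'bright' -> ref count 1 already used up (1/1) -> clipped, no match (matches: 1)
  'forest' -> not in reference -> no match (matches: 1)
  'an' -> in reference (ref count 1, used 1/1) -> match (matches: 2)
  'soft' -> in reference (ref count 1, used 1/1) -> match (matches: 3)
  'while' -> in reference (ref count 2, used 1/2) -> match (matches: 4)
  'forest' -> not in reference -> no match (matches: 4)
  'table' -> in reference (ref count 1, used 1/1) -> match (matches: 5)
Clipped matches: 5, Candidate length: 8
Precision = 5/8

5/8


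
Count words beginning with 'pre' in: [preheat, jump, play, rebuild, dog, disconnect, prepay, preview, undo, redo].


Checking each word for prefix 'pre':
  'preheat' -> YES, starts with 'pre' (count: 1)
  'jump' -> no (count: 1)
  'play' -> no (count: 1)
  'rebuild' -> no (count: 1)
  'dog' -> no (count: 1)
  'disconnect' -> no (count: 1)
  'prepay' -> YES, starts with 'pre' (count: 2)
  'preview' -> YES, starts with 'pre' (count: 3)
  'undo' -> no (count: 3)
  'redo' -> no (count: 3)
Total with prefix 'pre': 3

3


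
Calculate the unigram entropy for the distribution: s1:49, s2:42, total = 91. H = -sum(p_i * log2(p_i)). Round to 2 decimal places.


Computing entropy H = -sum(p_i * log2(p_i)):
  s1: p = 49/91 = 0.5385, -p*log2(p) = 0.4809
  s2: p = 42/91 = 0.4615, -p*log2(p) = 0.5148
H = sum of terms = 0.9957
Rounded to 2 decimals: 1.00

1.00


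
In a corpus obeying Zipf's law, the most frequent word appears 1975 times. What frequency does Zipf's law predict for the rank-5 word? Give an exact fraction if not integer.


Zipf's law: freq(rank) = f1 / rank
f1 = 1975, rank = 5
freq = 1975 / 5
= 395

395


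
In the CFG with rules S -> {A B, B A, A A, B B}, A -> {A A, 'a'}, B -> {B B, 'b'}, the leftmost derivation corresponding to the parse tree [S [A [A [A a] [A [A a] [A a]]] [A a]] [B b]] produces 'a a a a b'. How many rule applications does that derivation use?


Every bracketed nonterminal node [X ...] in the tree is produced by exactly one rule application.
Reading the tree off as a leftmost derivation:
  Step 1: S  =>  A B   (applied S -> A B)
  Step 2: A B  =>  A A B   (applied A -> A A)
  Step 3: A A B  =>  A A A B   (applied A -> A A)
  Step 4: A A A B  =>  a A A B   (applied A -> a)
  Step 5: a A A B  =>  a A A A B   (applied A -> A A)
  Step 6: a A A A B  =>  a a A A B   (applied A -> a)
  Step 7: a a A A B  =>  a a a A B   (applied A -> a)
  Step 8: a a a A B  =>  a a a a B   (applied A -> a)
  Step 9: a a a a B  =>  a a a a b   (applied B -> b)
Final yield: a a a a b
Total rewrite steps: 9

9


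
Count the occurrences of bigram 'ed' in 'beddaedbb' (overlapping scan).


Scanning 'beddaedbb' for bigram 'ed':
  Position 0: 'be' -> no
  Position 1: 'ed' -> MATCH
  Position 2: 'dd' -> no
  Position 3: 'da' -> no
  Position 4: 'ae' -> no
  Position 5: 'ed' -> MATCH
  Position 6: 'db' -> no
  Position 7: 'bb' -> no
Total matches: 2

2


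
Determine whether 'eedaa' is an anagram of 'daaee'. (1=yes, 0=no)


Sort characters of 'eedaa': 'aadee'
Sort characters of 'daaee': 'aadee'
Sorted forms match -> they ARE anagrams
Result: 1

1


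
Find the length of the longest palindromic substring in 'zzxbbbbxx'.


Scanning 'zzxbbbbxx' for palindromic substrings.
Substring at positions 2-7: 'xbbbbx'.
Check: reverse('xbbbbx') = 'xbbbbx' -> palindrome confirmed.
Neighbouring characters ('z' / 'x') break symmetry, so it cannot extend further.
No longer palindromic substring exists; longest length = 6

6


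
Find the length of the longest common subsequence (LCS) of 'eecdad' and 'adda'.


DP table for LCS of 'eecdad' and 'adda':
       a  d  d  a
    0  0  0  0  0
  e 0  0  0  0  0
  e 0  0  0  0  0
  c 0  0  0  0  0
  d 0  0  1  1  1
  a 0  1  1  1  2
  d 0  1  2  2  2
LCS: 'da'
LCS length = 2

2


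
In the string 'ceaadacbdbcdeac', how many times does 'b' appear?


Scanning 'ceaadacbdbcdeac' for 'b':
  Position 7: 'b' -> MATCH (count: 1)
  Position 9: 'b' -> MATCH (count: 2)
Total occurrences of 'b': 2

2


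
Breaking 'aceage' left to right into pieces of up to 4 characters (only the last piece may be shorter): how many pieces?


'aceage' has 6 characters.
Chunking with max size 4:
  Chunk 1: 'acea' (positions 0-3)
  Chunk 2: 'ge' (positions 4-5)
Total chunks: ceil(6 / 4) = 2

2


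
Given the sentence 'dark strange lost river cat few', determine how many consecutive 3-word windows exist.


Word trigrams from [6] words:
  Trigram 1: (dark strange lost)
  Trigram 2: (strange lost river)
  Trigram 3: (lost river cat)
  Trigram 4: (river cat few)
Total word trigrams: 6 - 2 = 4

4


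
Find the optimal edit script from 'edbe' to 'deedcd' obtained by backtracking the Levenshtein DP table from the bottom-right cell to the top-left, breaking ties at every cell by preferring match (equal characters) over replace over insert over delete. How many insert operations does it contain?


Edit distance = 4. Backtracking from cell (4, 6) with preference match > replace > insert > delete,
then listing the resulting alignment 'edbe' -> 'deedcd' left to right:
  Step 1: insert 'd' [insertion #1]
  Step 2: insert 'e' [insertion #2]
  Step 3: keep 'e'
  Step 4: keep 'd'
  Step 5: replace b->c
  Step 6: replace e->d
Total insertions: 2

2


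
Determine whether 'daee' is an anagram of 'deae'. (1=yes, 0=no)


Sort characters of 'daee': 'adee'
Sort characters of 'deae': 'adee'
Sorted forms match -> they ARE anagrams
Result: 1

1


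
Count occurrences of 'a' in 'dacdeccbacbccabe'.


Scanning 'dacdeccbacbccabe' for 'a':
  Position 1: 'a' -> MATCH (count: 1)
  Position 8: 'a' -> MATCH (count: 2)
  Position 13: 'a' -> MATCH (count: 3)
Total occurrences of 'a': 3

3


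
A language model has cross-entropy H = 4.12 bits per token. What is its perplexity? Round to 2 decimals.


Perplexity formula: PP = 2^H
H = 4.12
PP = 2^4.12
Decompose: 2^4.12 = 2^4 * 2^0.12
2^4 = 16, 2^0.12 ~ 1.0867349
PP ~ 16 * 1.0867349 = 17.3877584
Rounded to 2 decimals: 17.39

17.39


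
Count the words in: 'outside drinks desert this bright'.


Counting words by splitting on spaces:
  Word 1: 'outside'
  Word 2: 'drinks'
  Word 3: 'desert'
  Word 4: 'this'
  Word 5: 'bright'
Total words: 5

5


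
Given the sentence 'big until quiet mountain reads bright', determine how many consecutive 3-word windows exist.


Word trigrams from [6] words:
  Trigram 1: (big until quiet)
  Trigram 2: (until quiet mountain)
  Trigram 3: (quiet mountain reads)
  Trigram 4: (mountain reads bright)
Total word trigrams: 6 - 2 = 4

4


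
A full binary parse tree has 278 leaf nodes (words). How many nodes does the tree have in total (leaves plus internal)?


Leaf nodes (terminals): 278
Internal nodes = n - 1 = 278 - 1 = 277
Total = leaves + internal = 278 + 277 = 555

555


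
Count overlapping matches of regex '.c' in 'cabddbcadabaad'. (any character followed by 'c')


Pattern: .c means any character followed by 'c'.
Scanning 'cabddbcadabaad' position-by-position:
  Pos 0: window 'ca' -> no
  Pos 1: window 'ab' -> no
  Pos 2: window 'bd' -> no
  Pos 3: window 'dd' -> no
  Pos 4: window 'db' -> no
  Pos 5: window 'bc' -> MATCH
  Pos 6: window 'ca' -> no
  Pos 7: window 'ad' -> no
  Pos 8: window 'da' -> no
  Pos 9: window 'ab' -> no
  Pos 10: window 'ba' -> no
  Pos 11: window 'aa' -> no
  Pos 12: window 'ad' -> no
  Pos 13: window 'd' -> no
Total matches: 1

1


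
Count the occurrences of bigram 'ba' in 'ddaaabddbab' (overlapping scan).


Scanning 'ddaaabddbab' for bigram 'ba':
  Position 0: 'dd' -> no
  Position 1: 'da' -> no
  Position 2: 'aa' -> no
  Position 3: 'aa' -> no
  Position 4: 'ab' -> no
  Position 5: 'bd' -> no
  Position 6: 'dd' -> no
  Position 7: 'db' -> no
  Position 8: 'ba' -> MATCH
  Position 9: 'ab' -> no
Total matches: 1

1


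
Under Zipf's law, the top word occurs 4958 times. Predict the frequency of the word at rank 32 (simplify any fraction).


Zipf's law: freq(rank) = f1 / rank
f1 = 4958, rank = 32
freq = 4958 / 32
GCD(4958, 32) = 2
Simplified: 2479/16

2479/16


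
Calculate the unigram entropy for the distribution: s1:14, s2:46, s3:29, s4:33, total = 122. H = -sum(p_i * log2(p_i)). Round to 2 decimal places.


Computing entropy H = -sum(p_i * log2(p_i)):
  s1: p = 14/122 = 0.1148, -p*log2(p) = 0.3584
  s2: p = 46/122 = 0.3770, -p*log2(p) = 0.5306
  s3: p = 29/122 = 0.2377, -p*log2(p) = 0.4927
  s4: p = 33/122 = 0.2705, -p*log2(p) = 0.5102
H = sum of terms = 1.8919
Rounded to 2 decimals: 1.89

1.89


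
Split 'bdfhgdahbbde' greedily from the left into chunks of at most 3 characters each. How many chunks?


'bdfhgdahbbde' has 12 characters.
Chunking with max size 3:
  Chunk 1: 'bdf' (positions 0-2)
  Chunk 2: 'hgd' (positions 3-5)
  Chunk 3: 'ahb' (positions 6-8)
  Chunk 4: 'bde' (positions 9-11)
Total chunks: ceil(12 / 3) = 4

4


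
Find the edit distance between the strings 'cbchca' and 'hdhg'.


Building DP table for s1='cbchca' (len 6) and s2='hdhg' (len 4):
       h  d  h  g
    0  1  2  3  4
  c 1  1  2  3  4
  b 2  2  2  3  4
  c 3  3  3  3  4
  h 4  3  4  3  4
  c 5  4  4  4  4
  a 6  5  5  5  5
Edit distance = dp[6][4] = 5

5


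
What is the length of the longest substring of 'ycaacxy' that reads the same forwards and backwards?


Scanning 'ycaacxy' for palindromic substrings.
Substring at positions 1-4: 'caac'.
Check: reverse('caac') = 'caac' -> palindrome confirmed.
Neighbouring characters ('y' / 'x') break symmetry, so it cannot extend further.
No longer palindromic substring exists; longest length = 4

4


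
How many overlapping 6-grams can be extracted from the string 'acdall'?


String 'acdall' has length L = 6.
Number of overlapping n-grams = L - n + 1
Substituting: 6 - 6 + 1 = 1

1


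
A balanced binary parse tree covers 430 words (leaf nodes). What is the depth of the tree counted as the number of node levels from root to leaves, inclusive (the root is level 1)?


In a balanced binary tree with n leaves the deepest leaf is ceil(log2(n)) edges below the root,
so counting node levels inclusive of root and leaves gives ceil(log2(n)) + 1 levels.
log2(430) = 8.7482
ceil(8.7482) = 9
levels = 9 + 1 = 10

10


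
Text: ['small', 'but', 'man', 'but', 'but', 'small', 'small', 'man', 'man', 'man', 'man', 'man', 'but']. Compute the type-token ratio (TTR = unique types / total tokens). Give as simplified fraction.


Tokens: 13
Unique types: ('but', 'man', 'small') = 3
TTR = 3/13
Already in lowest terms.

3/13


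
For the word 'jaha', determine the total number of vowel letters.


Scanning each character of 'jaha':
  Position 1: 'j' -> consonant (running count: 0)
  Position 2: 'a' -> vowel (running count: 1)
  Position 3: 'h' -> consonant (running count: 1)
  Position 4: 'a' -> vowel (running count: 2)
Total vowels: 2

2


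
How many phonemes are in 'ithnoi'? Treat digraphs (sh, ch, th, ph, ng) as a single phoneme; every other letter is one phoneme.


Parsing 'ithnoi' greedily, digraphs first:
  'i' -> vowel phoneme (phonemes so far: 1)
  'th' -> digraph (1 consonant phoneme) (phonemes so far: 2)
  'n' -> consonant phoneme (phonemes so far: 3)
  'o' -> vowel phoneme (phonemes so far: 4)
  'i' -> vowel phoneme (phonemes so far: 5)
Total phonemes: 5

5


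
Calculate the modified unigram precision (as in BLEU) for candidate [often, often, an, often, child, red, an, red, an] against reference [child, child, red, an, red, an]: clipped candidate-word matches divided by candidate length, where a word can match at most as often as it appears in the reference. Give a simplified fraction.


Reference word counts: {'an': 2, 'child': 2, 'red': 2}
Checking each candidate word (with clipping):
  'often' -> not in reference -> no match (matches: 0)
  'often' -> not in reference -> no match (matches: 0)
  'an' -> in reference (ref count 2, used 1/2) -> match (matches: 1)
  'often' -> not in reference -> no match (matches: 1)
  'child' -> in reference (ref count 2, used 1/2) -> match (matches: 2)
  'red' -> in reference (ref count 2, used 1/2) -> match (matches: 3)
  'an' -> in reference (ref count 2, used 2/2) -> match (matches: 4)
  'red' -> in reference (ref count 2, used 2/2) -> match (matches: 5)
  'an' -> ref count 2 already used up (2/2) -> clipped, no match (matches: 5)
Clipped matches: 5, Candidate length: 9
Precision = 5/9

5/9


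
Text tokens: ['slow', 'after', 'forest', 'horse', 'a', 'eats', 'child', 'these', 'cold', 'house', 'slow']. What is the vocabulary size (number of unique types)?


Listing all tokens and tracking unique types:
  Token 1: 'slow' -> NEW (unique so far: 1)
  Token 2: 'after' -> NEW (unique so far: 2)
  Token 3: 'forest' -> NEW (unique so far: 3)
  Token 4: 'horse' -> NEW (unique so far: 4)
  Token 5: 'a' -> NEW (unique so far: 5)
  Token 6: 'eats' -> NEW (unique so far: 6)
  Token 7: 'child' -> NEW (unique so far: 7)
  Token 8: 'these' -> NEW (unique so far: 8)
  Token 9: 'cold' -> NEW (unique so far: 9)
  Token 10: 'house' -> NEW (unique so far: 10)
  Token 11: 'slow' -> duplicate (unique so far: 10)
Unique types: ('a', 'after', 'child', 'cold', 'eats', 'forest', 'horse', 'house', 'slow', 'these')
Vocabulary size: 10

10


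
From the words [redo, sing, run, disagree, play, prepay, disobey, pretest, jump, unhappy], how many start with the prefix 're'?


Checking each word for prefix 're':
  'redo' -> YES, starts with 're' (count: 1)
  'sing' -> no (count: 1)
  'run' -> no (count: 1)
  'disagree' -> no (count: 1)
  'play' -> no (count: 1)
  'prepay' -> no (count: 1)
  'disobey' -> no (count: 1)
  'pretest' -> no (count: 1)
  'jump' -> no (count: 1)
  'unhappy' -> no (count: 1)
Total with prefix 're': 1

1


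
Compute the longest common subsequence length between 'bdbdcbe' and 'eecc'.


DP table for LCS of 'bdbdcbe' and 'eecc':
       e  e  c  c
    0  0  0  0  0
  b 0  0  0  0  0
  d 0  0  0  0  0
  b 0  0  0  0  0
  d 0  0  0  0  0
  c 0  0  0  1  1
  b 0  0  0  1  1
  e 0  1  1  1  1
LCS: 'c'
LCS length = 1

1


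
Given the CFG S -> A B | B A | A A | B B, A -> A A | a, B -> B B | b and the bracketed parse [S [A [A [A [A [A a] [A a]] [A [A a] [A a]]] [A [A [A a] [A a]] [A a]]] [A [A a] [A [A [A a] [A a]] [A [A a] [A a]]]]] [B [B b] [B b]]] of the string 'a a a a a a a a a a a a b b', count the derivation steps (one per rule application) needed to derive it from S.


Every bracketed nonterminal node [X ...] in the tree is produced by exactly one rule application.
Reading the tree off as a leftmost derivation:
  Step 1: S  =>  A B   (applied S -> A B)
  Step 2: A B  =>  A A B   (applied A -> A A)
  Step 3: A A B  =>  A A A B   (applied A -> A A)
  Step 4: A A A B  =>  A A A A B   (applied A -> A A)
  Step 5: A A A A B  =>  A A A A A B   (applied A -> A A)
  Step 6: A A A A A B  =>  a A A A A B   (applied A -> a)
  Step 7: a A A A A B  =>  a a A A A B   (applied A -> a)
  Step 8: a a A A A B  =>  a a A A A A B   (applied A -> A A)
  Step 9: a a A A A A B  =>  a a a A A A B   (applied A -> a)
  Step 10: a a a A A A B  =>  a a a a A A B   (applied A -> a)
  Step 11: a a a a A A B  =>  a a a a A A A B   (applied A -> A A)
  Step 12: a a a a A A A B  =>  a a a a A A A A B   (applied A -> A A)
  Step 13: a a a a A A A A B  =>  a a a a a A A A B   (applied A -> a)
  Step 14: a a a a a A A A B  =>  a a a a a a A A B   (applied A -> a)
  Step 15: a a a a a a A A B  =>  a a a a a a a A B   (applied A -> a)
  Step 16: a a a a a a a A B  =>  a a a a a a a A A B   (applied A -> A A)
  Step 17: a a a a a a a A A B  =>  a a a a a a a a A B   (applied A -> a)
  Step 18: a a a a a a a a A B  =>  a a a a a a a a A A B   (applied A -> A A)
  Step 19: a a a a a a a a A A B  =>  a a a a a a a a A A A B   (applied A -> A A)
  Step 20: a a a a a a a a A A A B  =>  a a a a a a a a a A A B   (applied A -> a)
  Step 21: a a a a a a a a a A A B  =>  a a a a a a a a a a A B   (applied A -> a)
  Step 22: a a a a a a a a a a A B  =>  a a a a a a a a a a A A B   (applied A -> A A)
  Step 23: a a a a a a a a a a A A B  =>  a a a a a a a a a a a A B   (applied A -> a)
  Step 24: a a a a a a a a a a a A B  =>  a a a a a a a a a a a a B   (applied A -> a)
  Step 25: a a a a a a a a a a a a B  =>  a a a a a a a a a a a a B B   (applied B -> B B)
  Step 26: a a a a a a a a a a a a B B  =>  a a a a a a a a a a a a b B   (applied B -> b)
  Step 27: a a a a a a a a a a a a b B  =>  a a a a a a a a a a a a b b   (applied B -> b)
Final yield: a a a a a a a a a a a a b b
Total rewrite steps: 27

27


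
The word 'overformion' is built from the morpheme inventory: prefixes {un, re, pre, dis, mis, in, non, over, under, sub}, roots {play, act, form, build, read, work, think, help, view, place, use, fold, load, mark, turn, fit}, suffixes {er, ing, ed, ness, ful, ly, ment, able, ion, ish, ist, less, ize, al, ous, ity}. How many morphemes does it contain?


Segmenting 'overformion' against the inventory:
  'over' -> prefix (morpheme 1)
  'form' -> root (morpheme 2)
  'ion' -> suffix (morpheme 3)
Total morphemes: 3

3


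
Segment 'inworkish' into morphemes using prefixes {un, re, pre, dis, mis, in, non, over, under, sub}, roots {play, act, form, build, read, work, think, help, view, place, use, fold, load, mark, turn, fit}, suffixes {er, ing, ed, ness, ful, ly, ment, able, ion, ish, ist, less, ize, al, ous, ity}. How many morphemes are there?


Segmenting 'inworkish' against the inventory:
  'in' -> prefix (morpheme 1)
  'work' -> root (morpheme 2)
  'ish' -> suffix (morpheme 3)
Total morphemes: 3

3


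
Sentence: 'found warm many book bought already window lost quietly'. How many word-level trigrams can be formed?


Word trigrams from [9] words:
  Trigram 1: (found warm many)
  Trigram 2: (warm many book)
  Trigram 3: (many book bought)
  Trigram 4: (book bought already)
  Trigram 5: (bought already window)
  Trigram 6: (already window lost)
  Trigram 7: (window lost quietly)
Total word trigrams: 9 - 2 = 7

7


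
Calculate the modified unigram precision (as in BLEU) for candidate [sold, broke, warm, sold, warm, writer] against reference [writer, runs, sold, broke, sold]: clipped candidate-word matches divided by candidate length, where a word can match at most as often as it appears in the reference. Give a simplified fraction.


Reference word counts: {'broke': 1, 'runs': 1, 'sold': 2, 'writer': 1}
Checking each candidate word (with clipping):
  'sold' -> in reference (ref count 2, used 1/2) -> match (matches: 1)
  'broke' -> in reference (ref count 1, used 1/1) -> match (matches: 2)
  'warm' -> not in reference -> no match (matches: 2)
  'sold' -> in reference (ref count 2, used 2/2) -> match (matches: 3)
  'warm' -> not in reference -> no match (matches: 3)
  'writer' -> in reference (ref count 1, used 1/1) -> match (matches: 4)
Clipped matches: 4, Candidate length: 6
Precision = 4/6 = 2/3

2/3


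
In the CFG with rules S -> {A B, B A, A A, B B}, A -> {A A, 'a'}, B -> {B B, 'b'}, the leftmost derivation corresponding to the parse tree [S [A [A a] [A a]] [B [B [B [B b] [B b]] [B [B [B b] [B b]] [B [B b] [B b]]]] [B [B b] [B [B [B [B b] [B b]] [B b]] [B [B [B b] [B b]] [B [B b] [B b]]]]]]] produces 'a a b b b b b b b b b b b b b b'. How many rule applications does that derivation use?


Every bracketed nonterminal node [X ...] in the tree is produced by exactly one rule application.
Reading the tree off as a leftmost derivation:
  Step 1: S  =>  A B   (applied S -> A B)
  Step 2: A B  =>  A A B   (applied A -> A A)
  Step 3: A A B  =>  a A B   (applied A -> a)
  Step 4: a A B  =>  a a B   (applied A -> a)
  Step 5: a a B  =>  a a B B   (applied B -> B B)
  Step 6: a a B B  =>  a a B B B   (applied B -> B B)
  Step 7: a a B B B  =>  a a B B B B   (applied B -> B B)
  Step 8: a a B B B B  =>  a a b B B B   (applied B -> b)
  Step 9: a a b B B B  =>  a a b b B B   (applied B -> b)
  Step 10: a a b b B B  =>  a a b b B B B   (applied B -> B B)
  Step 11: a a b b B B B  =>  a a b b B B B B   (applied B -> B B)
  Step 12: a a b b B B B B  =>  a a b b b B B B   (applied B -> b)
  Step 13: a a b b b B B B  =>  a a b b b b B B   (applied B -> b)
  Step 14: a a b b b b B B  =>  a a b b b b B B B   (applied B -> B B)
  Step 15: a a b b b b B B B  =>  a a b b b b b B B   (applied B -> b)
  Step 16: a a b b b b b B B  =>  a a b b b b b b B   (applied B -> b)
  Step 17: a a b b b b b b B  =>  a a b b b b b b B B   (applied B -> B B)
  Step 18: a a b b b b b b B B  =>  a a b b b b b b b B   (applied B -> b)
  Step 19: a a b b b b b b b B  =>  a a b b b b b b b B B   (applied B -> B B)
  Step 20: a a b b b b b b b B B  =>  a a b b b b b b b B B B   (applied B -> B B)
  Step 21: a a b b b b b b b B B B  =>  a a b b b b b b b B B B B   (applied B -> B B)
  Step 22: a a b b b b b b b B B B B  =>  a a b b b b b b b b B B B   (applied B -> b)
  Step 23: a a b b b b b b b b B B B  =>  a a b b b b b b b b b B B   (applied B -> b)
  Step 24: a a b b b b b b b b b B B  =>  a a b b b b b b b b b b B   (applied B -> b)
  Step 25: a a b b b b b b b b b b B  =>  a a b b b b b b b b b b B B   (applied B -> B B)
  Step 26: a a b b b b b b b b b b B B  =>  a a b b b b b b b b b b B B B   (applied B -> B B)
  Step 27: a a b b b b b b b b b b B B B  =>  a a b b b b b b b b b b b B B   (applied B -> b)
  Step 28: a a b b b b b b b b b b b B B  =>  a a b b b b b b b b b b b b B   (applied B -> b)
  Step 29: a a b b b b b b b b b b b b B  =>  a a b b b b b b b b b b b b B B   (applied B -> B B)
  Step 30: a a b b b b b b b b b b b b B B  =>  a a b b b b b b b b b b b b b B   (applied B -> b)
  Step 31: a a b b b b b b b b b b b b b B  =>  a a b b b b b b b b b b b b b b   (applied B -> b)
Final yield: a a b b b b b b b b b b b b b b
Total rewrite steps: 31

31


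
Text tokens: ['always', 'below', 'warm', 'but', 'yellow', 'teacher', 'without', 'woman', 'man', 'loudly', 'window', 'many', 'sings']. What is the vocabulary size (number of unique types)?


Listing all tokens and tracking unique types:
  Token 1: 'always' -> NEW (unique so far: 1)
  Token 2: 'below' -> NEW (unique so far: 2)
  Token 3: 'warm' -> NEW (unique so far: 3)
  Token 4: 'but' -> NEW (unique so far: 4)
  Token 5: 'yellow' -> NEW (unique so far: 5)
  Token 6: 'teacher' -> NEW (unique so far: 6)
  Token 7: 'without' -> NEW (unique so far: 7)
  Token 8: 'woman' -> NEW (unique so far: 8)
  Token 9: 'man' -> NEW (unique so far: 9)
  Token 10: 'loudly' -> NEW (unique so far: 10)
  Token 11: 'window' -> NEW (unique so far: 11)
  Token 12: 'many' -> NEW (unique so far: 12)
  Token 13: 'sings' -> NEW (unique so far: 13)
Unique types: ('always', 'below', 'but', 'loudly', 'man', 'many', 'sings', 'teacher', 'warm', 'window', 'without', 'woman', 'yellow')
Vocabulary size: 13

13


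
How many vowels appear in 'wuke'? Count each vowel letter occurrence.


Scanning each character of 'wuke':
  Position 1: 'w' -> consonant (running count: 0)
  Position 2: 'u' -> vowel (running count: 1)
  Position 3: 'k' -> consonant (running count: 1)
  Position 4: 'e' -> vowel (running count: 2)
Total vowels: 2

2


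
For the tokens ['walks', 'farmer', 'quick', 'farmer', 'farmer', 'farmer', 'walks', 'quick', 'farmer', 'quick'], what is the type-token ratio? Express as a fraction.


Tokens: 10
Unique types: ('farmer', 'quick', 'walks') = 3
TTR = 3/10
Already in lowest terms.

3/10


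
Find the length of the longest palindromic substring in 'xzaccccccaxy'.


Scanning 'xzaccccccaxy' for palindromic substrings.
Substring at positions 2-9: 'acccccca'.
Check: reverse('acccccca') = 'acccccca' -> palindrome confirmed.
Neighbouring characters ('z' / 'x') break symmetry, so it cannot extend further.
No longer palindromic substring exists; longest length = 8

8


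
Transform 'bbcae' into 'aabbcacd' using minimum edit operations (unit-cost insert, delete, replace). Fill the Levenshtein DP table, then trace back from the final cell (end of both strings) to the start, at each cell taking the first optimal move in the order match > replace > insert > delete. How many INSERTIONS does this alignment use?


Edit distance = 4. Backtracking from cell (5, 8) with preference match > replace > insert > delete,
then listing the resulting alignment 'bbcae' -> 'aabbcacd' left to right:
  Step 1: insert 'a' [insertion #1]
  Step 2: insert 'a' [insertion #2]
  Step 3: keep 'b'
  Step 4: keep 'b'
  Step 5: keep 'c'
  Step 6: keep 'a'
  Step 7: insert 'c' [insertion #3]
  Step 8: replace e->d
Total insertions: 3

3


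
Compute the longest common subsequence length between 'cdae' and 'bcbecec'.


DP table for LCS of 'cdae' and 'bcbecec':
       b  c  b  e  c  e  c
    0  0  0  0  0  0  0  0
  c 0  0  1  1  1  1  1  1
  d 0  0  1  1  1  1  1  1
  a 0  0  1  1  1  1  1  1
  e 0  0  1  1  2  2  2  2
LCS: 'ce'
LCS length = 2

2


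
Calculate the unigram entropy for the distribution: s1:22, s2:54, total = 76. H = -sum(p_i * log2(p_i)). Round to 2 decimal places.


Computing entropy H = -sum(p_i * log2(p_i)):
  s1: p = 22/76 = 0.2895, -p*log2(p) = 0.5177
  s2: p = 54/76 = 0.7105, -p*log2(p) = 0.3503
H = sum of terms = 0.8680
Rounded to 2 decimals: 0.87

0.87


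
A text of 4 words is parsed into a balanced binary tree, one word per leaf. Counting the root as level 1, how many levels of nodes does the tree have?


In a balanced binary tree with n leaves the deepest leaf is ceil(log2(n)) edges below the root,
so counting node levels inclusive of root and leaves gives ceil(log2(n)) + 1 levels.
log2(4) = 2.0000
ceil(2.0000) = 2
levels = 2 + 1 = 3

3


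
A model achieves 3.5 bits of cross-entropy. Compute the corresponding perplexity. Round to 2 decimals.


Perplexity formula: PP = 2^H
H = 3.5
PP = 2^3.5
Decompose: 2^3.5 = 2^3 * 2^0.5 = 2^3 * sqrt(2)
2^3 = 8, sqrt(2) ~ 1.4142136
PP ~ 8 * 1.4142136 = 11.3137088
Rounded to 2 decimals: 11.31

11.31


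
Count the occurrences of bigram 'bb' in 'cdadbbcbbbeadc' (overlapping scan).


Scanning 'cdadbbcbbbeadc' for bigram 'bb':
  Position 0: 'cd' -> no
  Position 1: 'da' -> no
  Position 2: 'ad' -> no
  Position 3: 'db' -> no
  Position 4: 'bb' -> MATCH
  Position 5: 'bc' -> no
  Position 6: 'cb' -> no
  Position 7: 'bb' -> MATCH
  Position 8: 'bb' -> MATCH
  Position 9: 'be' -> no
  Position 10: 'ea' -> no
  Position 11: 'ad' -> no
  Position 12: 'dc' -> no
Total matches: 3

3


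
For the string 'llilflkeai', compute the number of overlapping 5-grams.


String 'llilflkeai' has length L = 10.
Number of overlapping n-grams = L - n + 1
Substituting: 10 - 5 + 1 = 6

6


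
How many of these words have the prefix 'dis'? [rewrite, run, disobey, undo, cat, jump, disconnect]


Checking each word for prefix 'dis':
  'rewrite' -> no (count: 0)
  'run' -> no (count: 0)
  'disobey' -> YES, starts with 'dis' (count: 1)
  'undo' -> no (count: 1)
  'cat' -> no (count: 1)
  'jump' -> no (count: 1)
  'disconnect' -> YES, starts with 'dis' (count: 2)
Total with prefix 'dis': 2

2


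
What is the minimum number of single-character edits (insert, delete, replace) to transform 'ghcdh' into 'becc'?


Building DP table for s1='ghcdh' (len 5) and s2='becc' (len 4):
       b  e  c  c
    0  1  2  3  4
  g 1  1  2  3  4
  h 2  2  2  3  4
  c 3  3  3  2  3
  d 4  4  4  3  3
  h 5  5  5  4  4
Edit distance = dp[5][4] = 4

4


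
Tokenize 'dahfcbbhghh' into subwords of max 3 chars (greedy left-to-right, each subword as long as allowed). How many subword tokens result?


'dahfcbbhghh' has 11 characters.
Chunking with max size 3:
  Chunk 1: 'dah' (positions 0-2)
  Chunk 2: 'fcb' (positions 3-5)
  Chunk 3: 'bhg' (positions 6-8)
  Chunk 4: 'hh' (positions 9-10)
Total chunks: ceil(11 / 3) = 4

4


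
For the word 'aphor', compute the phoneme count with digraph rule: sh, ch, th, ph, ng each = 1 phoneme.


Parsing 'aphor' greedily, digraphs first:
  'a' -> vowel phoneme (phonemes so far: 1)
  'ph' -> digraph (1 consonant phoneme) (phonemes so far: 2)
  'o' -> vowel phoneme (phonemes so far: 3)
  'r' -> consonant phoneme (phonemes so far: 4)
Total phonemes: 4

4


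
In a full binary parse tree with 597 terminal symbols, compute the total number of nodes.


Leaf nodes (terminals): 597
Internal nodes = n - 1 = 597 - 1 = 596
Total = leaves + internal = 597 + 596 = 1193

1193


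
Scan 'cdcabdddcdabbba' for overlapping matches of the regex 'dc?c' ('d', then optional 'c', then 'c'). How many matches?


Pattern: dc?c means 'd', then optional 'c', then 'c'.
Scanning 'cdcabdddcdabbba' position-by-position:
  Pos 0: window 'cdc' -> no
  Pos 1: window 'dca' -> MATCH
  Pos 2: window 'cab' -> no
  Pos 3: window 'abd' -> no
  Pos 4: window 'bdd' -> no
  Pos 5: window 'ddd' -> no
  Pos 6: window 'ddc' -> no
  Pos 7: window 'dcd' -> MATCH
  Pos 8: window 'cda' -> no
  Pos 9: window 'dab' -> no
  Pos 10: window 'abb' -> no
  Pos 11: window 'bbb' -> no
  Pos 12: window 'bba' -> no
  Pos 13: window 'ba' -> no
  Pos 14: window 'a' -> no
Total matches: 2

2


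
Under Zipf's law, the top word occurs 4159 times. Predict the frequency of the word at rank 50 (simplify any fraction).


Zipf's law: freq(rank) = f1 / rank
f1 = 4159, rank = 50
freq = 4159 / 50
GCD(4159, 50) = 1
Simplified: 4159/50

4159/50


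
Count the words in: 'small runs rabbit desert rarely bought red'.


Counting words by splitting on spaces:
  Word 1: 'small'
  Word 2: 'runs'
  Word 3: 'rabbit'
  Word 4: 'desert'
  Word 5: 'rarely'
  Word 6: 'bought'
  Word 7: 'red'
Total words: 7

7


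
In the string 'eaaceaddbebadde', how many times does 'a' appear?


Scanning 'eaaceaddbebadde' for 'a':
  Position 1: 'a' -> MATCH (count: 1)
  Position 2: 'a' -> MATCH (count: 2)
  Position 5: 'a' -> MATCH (count: 3)
  Position 11: 'a' -> MATCH (count: 4)
Total occurrences of 'a': 4

4


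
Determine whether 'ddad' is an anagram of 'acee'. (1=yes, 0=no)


Sort characters of 'ddad': 'addd'
Sort characters of 'acee': 'acee'
Sorted forms differ -> they are NOT anagrams
Result: 0

0


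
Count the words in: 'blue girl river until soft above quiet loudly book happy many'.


Counting words by splitting on spaces:
  Word 1: 'blue'
  Word 2: 'girl'
  Word 3: 'river'
  Word 4: 'until'
  Word 5: 'soft'
  Word 6: 'above'
  Word 7: 'quiet'
  Word 8: 'loudly'
  Word 9: 'book'
  Word 10: 'happy'
  Word 11: 'many'
Total words: 11

11


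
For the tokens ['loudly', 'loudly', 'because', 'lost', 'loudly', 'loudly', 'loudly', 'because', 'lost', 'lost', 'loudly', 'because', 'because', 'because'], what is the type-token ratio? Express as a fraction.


Tokens: 14
Unique types: ('because', 'lost', 'loudly') = 3
TTR = 3/14
Already in lowest terms.

3/14


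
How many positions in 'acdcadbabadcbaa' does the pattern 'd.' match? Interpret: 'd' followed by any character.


Pattern: d. means 'd' followed by any character.
Scanning 'acdcadbabadcbaa' position-by-position:
  Pos 0: window 'ac' -> no
  Pos 1: window 'cd' -> no
  Pos 2: window 'dc' -> MATCH
  Pos 3: window 'ca' -> no
  Pos 4: window 'ad' -> no
  Pos 5: window 'db' -> MATCH
  Pos 6: window 'ba' -> no
  Pos 7: window 'ab' -> no
  Pos 8: window 'ba' -> no
  Pos 9: window 'ad' -> no
  Pos 10: window 'dc' -> MATCH
  Pos 11: window 'cb' -> no
  Pos 12: window 'ba' -> no
  Pos 13: window 'aa' -> no
  Pos 14: window 'a' -> no
Total matches: 3

3


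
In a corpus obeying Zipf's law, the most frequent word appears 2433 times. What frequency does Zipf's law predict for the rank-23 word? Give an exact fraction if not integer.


Zipf's law: freq(rank) = f1 / rank
f1 = 2433, rank = 23
freq = 2433 / 23
GCD(2433, 23) = 1
Simplified: 2433/23

2433/23


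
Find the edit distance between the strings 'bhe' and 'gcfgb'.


Building DP table for s1='bhe' (len 3) and s2='gcfgb' (len 5):
       g  c  f  g  b
    0  1  2  3  4  5
  b 1  1  2  3  4  4
  h 2  2  2  3  4  5
  e 3  3  3  3  4  5
Edit distance = dp[3][5] = 5

5


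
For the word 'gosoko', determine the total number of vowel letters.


Scanning each character of 'gosoko':
  Position 1: 'g' -> consonant (running count: 0)
  Position 2: 'o' -> vowel (running count: 1)
  Position 3: 's' -> consonant (running count: 1)
  Position 4: 'o' -> vowel (running count: 2)
  Position 5: 'k' -> consonant (running count: 2)
  Position 6: 'o' -> vowel (running count: 3)
Total vowels: 3

3


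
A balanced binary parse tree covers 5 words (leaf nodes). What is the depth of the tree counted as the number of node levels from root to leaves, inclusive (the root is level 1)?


In a balanced binary tree with n leaves the deepest leaf is ceil(log2(n)) edges below the root,
so counting node levels inclusive of root and leaves gives ceil(log2(n)) + 1 levels.
log2(5) = 2.3219
ceil(2.3219) = 3
levels = 3 + 1 = 4

4


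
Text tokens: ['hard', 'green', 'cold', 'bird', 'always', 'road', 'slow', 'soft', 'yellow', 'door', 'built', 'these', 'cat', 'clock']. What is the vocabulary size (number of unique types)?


Listing all tokens and tracking unique types:
  Token 1: 'hard' -> NEW (unique so far: 1)
  Token 2: 'green' -> NEW (unique so far: 2)
  Token 3: 'cold' -> NEW (unique so far: 3)
  Token 4: 'bird' -> NEW (unique so far: 4)
  Token 5: 'always' -> NEW (unique so far: 5)
  Token 6: 'road' -> NEW (unique so far: 6)
  Token 7: 'slow' -> NEW (unique so far: 7)
  Token 8: 'soft' -> NEW (unique so far: 8)
  Token 9: 'yellow' -> NEW (unique so far: 9)
  Token 10: 'door' -> NEW (unique so far: 10)
  Token 11: 'built' -> NEW (unique so far: 11)
  Token 12: 'these' -> NEW (unique so far: 12)
  Token 13: 'cat' -> NEW (unique so far: 13)
  Token 14: 'clock' -> NEW (unique so far: 14)
Unique types: ('always', 'bird', 'built', 'cat', 'clock', 'cold', 'door', 'green', 'hard', 'road', 'slow', 'soft', 'these', 'yellow')
Vocabulary size: 14

14


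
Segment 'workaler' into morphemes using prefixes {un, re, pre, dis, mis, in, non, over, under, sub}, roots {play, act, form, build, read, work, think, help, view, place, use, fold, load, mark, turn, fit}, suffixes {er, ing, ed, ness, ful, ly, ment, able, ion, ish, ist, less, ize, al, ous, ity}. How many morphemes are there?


Segmenting 'workaler' against the inventory:
  'work' -> root (morpheme 1)
  'al' -> suffix (morpheme 2)
  'er' -> suffix (morpheme 3)
Total morphemes: 3

3


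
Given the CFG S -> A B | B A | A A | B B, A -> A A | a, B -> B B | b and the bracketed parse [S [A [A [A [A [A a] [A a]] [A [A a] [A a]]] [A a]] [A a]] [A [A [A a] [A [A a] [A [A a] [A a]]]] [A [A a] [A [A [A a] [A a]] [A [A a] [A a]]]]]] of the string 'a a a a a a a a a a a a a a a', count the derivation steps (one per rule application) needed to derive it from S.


Every bracketed nonterminal node [X ...] in the tree is produced by exactly one rule application.
Reading the tree off as a leftmost derivation:
  Step 1: S  =>  A A   (applied S -> A A)
  Step 2: A A  =>  A A A   (applied A -> A A)
  Step 3: A A A  =>  A A A A   (applied A -> A A)
  Step 4: A A A A  =>  A A A A A   (applied A -> A A)
  Step 5: A A A A A  =>  A A A A A A   (applied A -> A A)
  Step 6: A A A A A A  =>  a A A A A A   (applied A -> a)
  Step 7: a A A A A A  =>  a a A A A A   (applied A -> a)
  Step 8: a a A A A A  =>  a a A A A A A   (applied A -> A A)
  Step 9: a a A A A A A  =>  a a a A A A A   (applied A -> a)
  Step 10: a a a A A A A  =>  a a a a A A A   (applied A -> a)
  Step 11: a a a a A A A  =>  a a a a a A A   (applied A -> a)
  Step 12: a a a a a A A  =>  a a a a a a A   (applied A -> a)
  Step 13: a a a a a a A  =>  a a a a a a A A   (applied A -> A A)
  Step 14: a a a a a a A A  =>  a a a a a a A A A   (applied A -> A A)
  Step 15: a a a a a a A A A  =>  a a a a a a a A A   (applied A -> a)
  Step 16: a a a a a a a A A  =>  a a a a a a a A A A   (applied A -> A A)
  Step 17: a a a a a a a A A A  =>  a a a a a a a a A A   (applied A -> a)
  Step 18: a a a a a a a a A A  =>  a a a a a a a a A A A   (applied A -> A A)
  Step 19: a a a a a a a a A A A  =>  a a a a a a a a a A A   (applied A -> a)
  Step 20: a a a a a a a a a A A  =>  a a a a a a a a a a A   (applied A -> a)
  Step 21: a a a a a a a a a a A  =>  a a a a a a a a a a A A   (applied A -> A A)
  Step 22: a a a a a a a a a a A A  =>  a a a a a a a a a a a A   (applied A -> a)
  Step 23: a a a a a a a a a a a A  =>  a a a a a a a a a a a A A   (applied A -> A A)
  Step 24: a a a a a a a a a a a A A  =>  a a a a a a a a a a a A A A   (applied A -> A A)
  Step 25: a a a a a a a a a a a A A A  =>  a a a a a a a a a a a a A A   (applied A -> a)
  Step 26: a a a a a a a a a a a a A A  =>  a a a a a a a a a a a a a A   (applied A -> a)
  Step 27: a a a a a a a a a a a a a A  =>  a a a a a a a a a a a a a A A   (applied A -> A A)
  Step 28: a a a a a a a a a a a a a A A  =>  a a a a a a a a a a a a a a A   (applied A -> a)
  Step 29: a a a a a a a a a a a a a a A  =>  a a a a a a a a a a a a a a a   (applied A -> a)
Final yield: a a a a a a a a a a a a a a a
Total rewrite steps: 29

29
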